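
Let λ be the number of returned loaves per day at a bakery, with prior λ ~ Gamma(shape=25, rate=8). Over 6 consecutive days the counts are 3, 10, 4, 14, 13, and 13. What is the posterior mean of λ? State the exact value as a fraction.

41/7

Total count: 3 + 10 + 4 + 14 + 13 + 13 = 57.
Total exposure: 6 days.
The Gamma prior is conjugate for the Poisson rate, so λ | data ~ Gamma(25+57, 8+6) = Gamma(82, 14).
Posterior mean = α'/β' = 82/14 = 41/7.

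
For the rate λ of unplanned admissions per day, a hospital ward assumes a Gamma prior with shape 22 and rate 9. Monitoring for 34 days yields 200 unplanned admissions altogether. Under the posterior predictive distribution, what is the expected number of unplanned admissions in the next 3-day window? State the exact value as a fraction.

666/43

Total count 200 over total exposure 34 days.
Conjugate update: add total count to the shape and total exposure to the rate, giving Gamma(222, 43).
Predictive mean over a 3-day window = T·E[λ|data] = 3·222/43 = 666/43.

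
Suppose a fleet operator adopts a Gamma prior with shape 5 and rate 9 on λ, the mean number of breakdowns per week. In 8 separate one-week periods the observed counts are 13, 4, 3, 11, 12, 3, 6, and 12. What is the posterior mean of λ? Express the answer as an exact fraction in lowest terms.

69/17

Total count: 13 + 4 + 3 + 11 + 12 + 3 + 6 + 12 = 64.
Total exposure: 8 weeks.
By Gamma–Poisson conjugacy, the posterior is Gamma(α + Σx, β + Σt) = Gamma(5 + 64, 9 + 8) = Gamma(69, 17).
Posterior mean = α'/β' = 69/17.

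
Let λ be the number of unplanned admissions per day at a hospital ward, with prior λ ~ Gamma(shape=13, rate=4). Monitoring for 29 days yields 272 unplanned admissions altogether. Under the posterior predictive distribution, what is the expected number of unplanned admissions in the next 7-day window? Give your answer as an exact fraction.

665/11

Total count 272 over total exposure 29 days.
The Gamma prior is conjugate for the Poisson rate, so λ | data ~ Gamma(13+272, 4+29) = Gamma(285, 33).
Predictive mean over a 7-day window = T·E[λ|data] = 7·285/33 = 665/11.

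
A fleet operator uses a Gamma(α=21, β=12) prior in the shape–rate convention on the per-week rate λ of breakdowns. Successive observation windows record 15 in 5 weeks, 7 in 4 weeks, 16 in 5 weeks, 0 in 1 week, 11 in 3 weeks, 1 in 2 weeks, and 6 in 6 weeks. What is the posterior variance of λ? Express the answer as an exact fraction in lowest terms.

77/1444

Total count: 15 + 7 + 16 + 0 + 11 + 1 + 6 = 56.
Total exposure: 5 + 4 + 5 + 1 + 3 + 2 + 6 = 26 weeks.
Gamma(α, β) with Poisson data over total exposure Σt gives posterior Gamma(α+Σx, β+Σt) = Gamma(77, 38).
Posterior variance = α'/β'² = 77/1444.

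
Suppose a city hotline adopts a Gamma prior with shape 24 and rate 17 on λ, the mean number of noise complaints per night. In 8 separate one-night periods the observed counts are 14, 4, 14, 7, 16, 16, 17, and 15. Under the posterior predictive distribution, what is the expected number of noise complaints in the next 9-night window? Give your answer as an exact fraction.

Total count: 14 + 4 + 14 + 7 + 16 + 16 + 17 + 15 = 103.
Total exposure: 8 nights.
Conjugate update: add total count to the shape and total exposure to the rate, giving Gamma(127, 25).
Predictive mean over a 9-night window = T·E[λ|data] = 9·127/25 = 1143/25.

1143/25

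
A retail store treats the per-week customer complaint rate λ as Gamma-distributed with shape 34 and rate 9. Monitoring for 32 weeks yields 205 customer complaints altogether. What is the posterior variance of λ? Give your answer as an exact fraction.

Total count 205 over total exposure 32 weeks.
The Gamma prior is conjugate for the Poisson rate, so λ | data ~ Gamma(34+205, 9+32) = Gamma(239, 41).
Posterior variance = α'/β'² = 239/1681.

239/1681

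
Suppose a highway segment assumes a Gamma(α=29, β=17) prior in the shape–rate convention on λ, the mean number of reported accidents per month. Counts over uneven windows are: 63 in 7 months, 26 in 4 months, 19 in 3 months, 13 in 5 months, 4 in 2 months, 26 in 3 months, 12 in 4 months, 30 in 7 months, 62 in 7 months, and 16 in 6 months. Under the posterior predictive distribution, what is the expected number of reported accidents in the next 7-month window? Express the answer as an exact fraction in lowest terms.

Total count: 63 + 26 + 19 + 13 + 4 + 26 + 12 + 30 + 62 + 16 = 271.
Total exposure: 7 + 4 + 3 + 5 + 2 + 3 + 4 + 7 + 7 + 6 = 48 months.
By Gamma–Poisson conjugacy, the posterior is Gamma(α + Σx, β + Σt) = Gamma(29 + 271, 17 + 48) = Gamma(300, 65).
Predictive mean over a 7-month window = T·E[λ|data] = 7·300/65 = 420/13.

420/13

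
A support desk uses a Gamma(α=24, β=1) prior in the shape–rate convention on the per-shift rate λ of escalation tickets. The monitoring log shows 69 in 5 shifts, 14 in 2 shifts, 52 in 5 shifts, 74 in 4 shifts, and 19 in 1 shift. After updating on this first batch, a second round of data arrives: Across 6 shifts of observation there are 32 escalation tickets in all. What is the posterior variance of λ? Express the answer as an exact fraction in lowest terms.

71/144

Total count: 69 + 14 + 52 + 74 + 19 = 228.
Total exposure: 5 + 2 + 5 + 4 + 1 = 17 shifts.
After the first batch: Gamma(24 + 228, 1 + 17) = Gamma(252, 18).
Total count 32 over total exposure 6 shifts.
After the second batch: Gamma(252 + 32, 18 + 6) = Gamma(284, 24).
Posterior variance = α'/β'² = 284/576 = 71/144.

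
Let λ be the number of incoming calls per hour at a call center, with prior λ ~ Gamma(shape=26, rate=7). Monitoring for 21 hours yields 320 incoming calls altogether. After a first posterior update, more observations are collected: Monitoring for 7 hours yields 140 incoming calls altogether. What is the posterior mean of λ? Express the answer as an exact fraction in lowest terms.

Total count 320 over total exposure 21 hours.
After the first batch: Gamma(26 + 320, 7 + 21) = Gamma(346, 28).
Total count 140 over total exposure 7 hours.
After the second batch: Gamma(346 + 140, 28 + 7) = Gamma(486, 35).
Posterior mean = α'/β' = 486/35.

486/35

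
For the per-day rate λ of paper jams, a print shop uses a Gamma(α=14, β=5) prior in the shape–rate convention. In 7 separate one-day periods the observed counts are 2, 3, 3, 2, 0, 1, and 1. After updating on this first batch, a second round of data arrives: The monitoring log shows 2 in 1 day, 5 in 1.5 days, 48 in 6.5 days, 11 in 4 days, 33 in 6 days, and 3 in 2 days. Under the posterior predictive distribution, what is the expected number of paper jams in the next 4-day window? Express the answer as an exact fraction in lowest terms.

Total count: 2 + 3 + 3 + 2 + 0 + 1 + 1 = 12.
Total exposure: 7 days.
After the first batch: Gamma(14 + 12, 5 + 7) = Gamma(26, 12).
Total count: 2 + 5 + 48 + 11 + 33 + 3 = 102.
Total exposure: 1 + 1.5 + 6.5 + 4 + 6 + 2 = 21 days.
After the second batch: Gamma(26 + 102, 12 + 21) = Gamma(128, 33).
Predictive mean over a 4-day window = T·E[λ|data] = 4·128/33 = 512/33.

512/33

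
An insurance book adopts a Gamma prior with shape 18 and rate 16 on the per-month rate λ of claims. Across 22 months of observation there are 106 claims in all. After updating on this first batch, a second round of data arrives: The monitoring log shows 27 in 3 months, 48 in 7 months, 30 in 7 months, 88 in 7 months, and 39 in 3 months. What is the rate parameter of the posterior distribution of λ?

65

Total count 106 over total exposure 22 months.
After the first batch: Gamma(18 + 106, 16 + 22) = Gamma(124, 38).
Total count: 27 + 48 + 30 + 88 + 39 = 232.
Total exposure: 3 + 7 + 7 + 7 + 3 = 27 months.
After the second batch: Gamma(124 + 232, 38 + 27) = Gamma(356, 65).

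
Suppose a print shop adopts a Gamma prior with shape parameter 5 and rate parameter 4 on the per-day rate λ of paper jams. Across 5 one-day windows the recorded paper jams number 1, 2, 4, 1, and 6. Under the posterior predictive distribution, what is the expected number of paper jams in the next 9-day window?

Total count: 1 + 2 + 4 + 1 + 6 = 14.
Total exposure: 5 days.
The Gamma prior is conjugate for the Poisson rate, so λ | data ~ Gamma(5+14, 4+5) = Gamma(19, 9).
Predictive mean over a 9-day window = T·E[λ|data] = 9·19/9 = 19.

19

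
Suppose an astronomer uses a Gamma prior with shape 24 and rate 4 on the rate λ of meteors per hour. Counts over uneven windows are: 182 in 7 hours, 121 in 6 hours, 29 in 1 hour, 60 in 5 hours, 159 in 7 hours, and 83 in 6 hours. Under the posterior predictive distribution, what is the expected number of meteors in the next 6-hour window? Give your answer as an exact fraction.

329/3

Total count: 182 + 121 + 29 + 60 + 159 + 83 = 634.
Total exposure: 7 + 6 + 1 + 5 + 7 + 6 = 32 hours.
Posterior: α' = 24 + 634 = 658, β' = 4 + 32 = 36.
Predictive mean over a 6-hour window = T·E[λ|data] = 6·658/36 = 329/3.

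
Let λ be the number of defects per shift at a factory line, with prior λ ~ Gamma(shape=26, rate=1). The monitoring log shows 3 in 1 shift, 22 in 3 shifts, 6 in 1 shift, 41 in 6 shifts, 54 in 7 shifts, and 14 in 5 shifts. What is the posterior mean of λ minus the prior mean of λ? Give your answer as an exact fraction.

-229/12

Total count: 3 + 22 + 6 + 41 + 54 + 14 = 140.
Total exposure: 1 + 3 + 1 + 6 + 7 + 5 = 23 shifts.
Posterior: α' = 26 + 140 = 166, β' = 1 + 23 = 24.
Posterior mean = 166/24 = 83/12; prior mean = 26/1 = 26. Difference = 83/12 − 26 = -229/12.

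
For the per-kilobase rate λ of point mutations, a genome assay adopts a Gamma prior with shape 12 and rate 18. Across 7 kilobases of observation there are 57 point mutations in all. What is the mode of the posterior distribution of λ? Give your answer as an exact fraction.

Total count 57 over total exposure 7 kilobases.
Posterior: α' = 12 + 57 = 69, β' = 18 + 7 = 25.
Posterior mode = (α'−1)/β' = 68/25.

68/25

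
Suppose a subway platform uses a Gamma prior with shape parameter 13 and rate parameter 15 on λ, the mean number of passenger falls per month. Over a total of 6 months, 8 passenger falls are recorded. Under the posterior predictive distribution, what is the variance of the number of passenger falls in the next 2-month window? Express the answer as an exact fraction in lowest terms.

46/21

Total count 8 over total exposure 6 months.
Gamma(α, β) with Poisson data over total exposure Σt gives posterior Gamma(α+Σx, β+Σt) = Gamma(21, 21).
The posterior predictive for a window of length T is Negative Binomial with variance T·α'·(β'+T)/β'² = 2·21·23/441 = 46/21.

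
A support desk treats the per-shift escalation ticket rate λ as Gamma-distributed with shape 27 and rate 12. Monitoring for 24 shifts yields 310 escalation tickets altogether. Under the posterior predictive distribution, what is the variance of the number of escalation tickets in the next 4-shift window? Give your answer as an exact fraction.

Total count 310 over total exposure 24 shifts.
Posterior: α' = 27 + 310 = 337, β' = 12 + 24 = 36.
The posterior predictive for a window of length T is Negative Binomial with variance T·α'·(β'+T)/β'² = 4·337·40/1296 = 3370/81.

3370/81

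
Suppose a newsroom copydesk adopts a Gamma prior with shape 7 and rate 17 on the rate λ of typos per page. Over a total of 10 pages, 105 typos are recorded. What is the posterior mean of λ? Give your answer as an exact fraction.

Total count 105 over total exposure 10 pages.
By Gamma–Poisson conjugacy, the posterior is Gamma(α + Σx, β + Σt) = Gamma(7 + 105, 17 + 10) = Gamma(112, 27).
Posterior mean = α'/β' = 112/27.

112/27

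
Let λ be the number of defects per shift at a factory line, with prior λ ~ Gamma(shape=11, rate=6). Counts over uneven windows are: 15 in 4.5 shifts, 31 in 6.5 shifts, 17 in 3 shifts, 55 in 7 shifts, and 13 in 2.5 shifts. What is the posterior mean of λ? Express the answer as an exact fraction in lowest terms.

284/59

Total count: 15 + 31 + 17 + 55 + 13 = 131.
Total exposure: 4.5 + 6.5 + 3 + 7 + 2.5 = 23.5 shifts.
Posterior: α' = 11 + 131 = 142, β' = 6 + 23.5 = 59/2.
Posterior mean = α'/β' = 142/(59/2) = 284/59.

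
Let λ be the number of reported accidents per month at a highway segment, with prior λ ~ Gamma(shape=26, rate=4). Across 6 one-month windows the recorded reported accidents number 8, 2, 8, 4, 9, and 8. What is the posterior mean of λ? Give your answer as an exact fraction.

Total count: 8 + 2 + 8 + 4 + 9 + 8 = 39.
Total exposure: 6 months.
By Gamma–Poisson conjugacy, the posterior is Gamma(α + Σx, β + Σt) = Gamma(26 + 39, 4 + 6) = Gamma(65, 10).
Posterior mean = α'/β' = 65/10 = 13/2.

13/2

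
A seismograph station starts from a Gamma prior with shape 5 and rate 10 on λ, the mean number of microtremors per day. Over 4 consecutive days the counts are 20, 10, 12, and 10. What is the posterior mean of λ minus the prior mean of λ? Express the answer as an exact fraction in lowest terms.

Total count: 20 + 10 + 12 + 10 = 52.
Total exposure: 4 days.
Posterior: α' = 5 + 52 = 57, β' = 10 + 4 = 14.
Posterior mean = 57/14 = 57/14; prior mean = 5/10 = 1/2. Difference = 57/14 − 1/2 = 25/7.

25/7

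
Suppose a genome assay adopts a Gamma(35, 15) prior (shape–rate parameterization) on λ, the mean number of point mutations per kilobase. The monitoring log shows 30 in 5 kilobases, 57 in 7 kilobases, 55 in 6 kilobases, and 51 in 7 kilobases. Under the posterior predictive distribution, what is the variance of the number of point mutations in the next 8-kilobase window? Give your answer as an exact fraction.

1368/25

Total count: 30 + 57 + 55 + 51 = 193.
Total exposure: 5 + 7 + 6 + 7 = 25 kilobases.
The Gamma prior is conjugate for the Poisson rate, so λ | data ~ Gamma(35+193, 15+25) = Gamma(228, 40).
The posterior predictive for a window of length T is Negative Binomial with variance T·α'·(β'+T)/β'² = 8·228·48/1600 = 1368/25.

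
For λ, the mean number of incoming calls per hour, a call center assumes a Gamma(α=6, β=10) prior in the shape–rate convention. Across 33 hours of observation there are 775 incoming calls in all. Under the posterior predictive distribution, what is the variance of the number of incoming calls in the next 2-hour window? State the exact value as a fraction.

70290/1849

Total count 775 over total exposure 33 hours.
By Gamma–Poisson conjugacy, the posterior is Gamma(α + Σx, β + Σt) = Gamma(6 + 775, 10 + 33) = Gamma(781, 43).
The posterior predictive for a window of length T is Negative Binomial with variance T·α'·(β'+T)/β'² = 2·781·45/1849 = 70290/1849.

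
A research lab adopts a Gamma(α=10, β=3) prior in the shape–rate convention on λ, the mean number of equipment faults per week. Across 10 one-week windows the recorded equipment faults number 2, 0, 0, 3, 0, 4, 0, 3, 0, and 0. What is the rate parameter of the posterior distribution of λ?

Total count: 2 + 0 + 0 + 3 + 0 + 4 + 0 + 3 + 0 + 0 = 12.
Total exposure: 10 weeks.
The Gamma prior is conjugate for the Poisson rate, so λ | data ~ Gamma(10+12, 3+10) = Gamma(22, 13).

13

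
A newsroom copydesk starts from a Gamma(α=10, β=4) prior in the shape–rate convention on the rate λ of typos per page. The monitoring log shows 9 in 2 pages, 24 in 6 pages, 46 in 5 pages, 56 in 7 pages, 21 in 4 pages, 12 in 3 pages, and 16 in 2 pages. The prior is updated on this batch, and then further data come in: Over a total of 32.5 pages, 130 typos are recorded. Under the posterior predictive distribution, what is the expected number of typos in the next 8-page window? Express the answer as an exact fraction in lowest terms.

Total count: 9 + 24 + 46 + 56 + 21 + 12 + 16 = 184.
Total exposure: 2 + 6 + 5 + 7 + 4 + 3 + 2 = 29 pages.
After the first batch: Gamma(10 + 184, 4 + 29) = Gamma(194, 33).
Total count 130 over total exposure 32.5 pages.
After the second batch: Gamma(194 + 130, 33 + 32.5) = Gamma(324, 131/2).
Predictive mean over an 8-page window = T·E[λ|data] = 8·324/(131/2) = 5184/131.

5184/131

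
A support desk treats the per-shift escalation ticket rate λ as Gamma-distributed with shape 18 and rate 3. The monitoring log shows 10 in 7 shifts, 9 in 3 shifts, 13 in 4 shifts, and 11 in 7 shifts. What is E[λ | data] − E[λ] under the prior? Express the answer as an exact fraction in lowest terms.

Total count: 10 + 9 + 13 + 11 = 43.
Total exposure: 7 + 3 + 4 + 7 = 21 shifts.
Gamma(α, β) with Poisson data over total exposure Σt gives posterior Gamma(α+Σx, β+Σt) = Gamma(61, 24).
Posterior mean = 61/24 = 61/24; prior mean = 18/3 = 6. Difference = 61/24 − 6 = -83/24.

-83/24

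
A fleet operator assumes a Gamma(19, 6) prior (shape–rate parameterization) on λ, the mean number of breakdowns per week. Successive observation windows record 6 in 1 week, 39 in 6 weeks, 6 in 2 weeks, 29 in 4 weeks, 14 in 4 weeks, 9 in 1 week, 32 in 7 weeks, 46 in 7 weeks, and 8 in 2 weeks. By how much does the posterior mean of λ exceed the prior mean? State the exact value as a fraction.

Total count: 6 + 39 + 6 + 29 + 14 + 9 + 32 + 46 + 8 = 189.
Total exposure: 1 + 6 + 2 + 4 + 4 + 1 + 7 + 7 + 2 = 34 weeks.
By Gamma–Poisson conjugacy, the posterior is Gamma(α + Σx, β + Σt) = Gamma(19 + 189, 6 + 34) = Gamma(208, 40).
Posterior mean = 208/40 = 26/5; prior mean = 19/6 = 19/6. Difference = 26/5 − 19/6 = 61/30.

61/30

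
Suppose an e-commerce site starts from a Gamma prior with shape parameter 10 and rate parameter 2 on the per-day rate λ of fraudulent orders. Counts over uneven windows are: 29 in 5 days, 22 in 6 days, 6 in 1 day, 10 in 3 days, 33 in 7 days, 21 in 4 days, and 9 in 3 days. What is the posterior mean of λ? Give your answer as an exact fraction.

Total count: 29 + 22 + 6 + 10 + 33 + 21 + 9 = 130.
Total exposure: 5 + 6 + 1 + 3 + 7 + 4 + 3 = 29 days.
Gamma(α, β) with Poisson data over total exposure Σt gives posterior Gamma(α+Σx, β+Σt) = Gamma(140, 31).
Posterior mean = α'/β' = 140/31.

140/31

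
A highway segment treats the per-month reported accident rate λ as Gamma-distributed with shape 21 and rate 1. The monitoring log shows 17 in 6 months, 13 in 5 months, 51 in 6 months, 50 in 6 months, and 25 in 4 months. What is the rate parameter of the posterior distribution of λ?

28

Total count: 17 + 13 + 51 + 50 + 25 = 156.
Total exposure: 6 + 5 + 6 + 6 + 4 = 27 months.
Posterior: α' = 21 + 156 = 177, β' = 1 + 27 = 28.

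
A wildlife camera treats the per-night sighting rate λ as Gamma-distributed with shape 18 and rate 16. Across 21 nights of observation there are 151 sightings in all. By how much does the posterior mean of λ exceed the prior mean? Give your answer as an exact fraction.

Total count 151 over total exposure 21 nights.
Conjugate update: add total count to the shape and total exposure to the rate, giving Gamma(169, 37).
Posterior mean = 169/37 = 169/37; prior mean = 18/16 = 9/8. Difference = 169/37 − 9/8 = 1019/296.

1019/296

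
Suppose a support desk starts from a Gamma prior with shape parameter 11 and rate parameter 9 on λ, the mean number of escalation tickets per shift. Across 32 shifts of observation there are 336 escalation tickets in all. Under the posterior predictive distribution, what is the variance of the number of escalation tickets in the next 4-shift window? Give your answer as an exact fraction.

62460/1681

Total count 336 over total exposure 32 shifts.
Posterior: α' = 11 + 336 = 347, β' = 9 + 32 = 41.
The posterior predictive for a window of length T is Negative Binomial with variance T·α'·(β'+T)/β'² = 4·347·45/1681 = 62460/1681.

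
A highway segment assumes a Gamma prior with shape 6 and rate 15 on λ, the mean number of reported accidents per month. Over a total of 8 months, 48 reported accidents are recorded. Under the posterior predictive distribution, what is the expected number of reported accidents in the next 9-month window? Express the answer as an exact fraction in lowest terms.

Total count 48 over total exposure 8 months.
The Gamma prior is conjugate for the Poisson rate, so λ | data ~ Gamma(6+48, 15+8) = Gamma(54, 23).
Predictive mean over a 9-month window = T·E[λ|data] = 9·54/23 = 486/23.

486/23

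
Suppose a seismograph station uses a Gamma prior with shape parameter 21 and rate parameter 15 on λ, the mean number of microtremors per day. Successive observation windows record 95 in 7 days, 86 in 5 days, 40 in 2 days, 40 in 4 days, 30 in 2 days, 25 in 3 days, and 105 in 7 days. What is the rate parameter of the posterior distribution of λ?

Total count: 95 + 86 + 40 + 40 + 30 + 25 + 105 = 421.
Total exposure: 7 + 5 + 2 + 4 + 2 + 3 + 7 = 30 days.
Conjugate update: add total count to the shape and total exposure to the rate, giving Gamma(442, 45).

45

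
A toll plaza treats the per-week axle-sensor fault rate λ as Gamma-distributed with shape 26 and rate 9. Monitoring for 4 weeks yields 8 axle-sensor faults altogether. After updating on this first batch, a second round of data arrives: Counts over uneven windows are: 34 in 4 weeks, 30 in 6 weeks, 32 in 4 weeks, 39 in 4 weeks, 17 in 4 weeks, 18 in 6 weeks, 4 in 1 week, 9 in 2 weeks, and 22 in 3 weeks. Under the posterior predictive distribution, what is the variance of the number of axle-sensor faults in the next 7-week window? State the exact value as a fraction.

Total count 8 over total exposure 4 weeks.
After the first batch: Gamma(26 + 8, 9 + 4) = Gamma(34, 13).
Total count: 34 + 30 + 32 + 39 + 17 + 18 + 4 + 9 + 22 = 205.
Total exposure: 4 + 6 + 4 + 4 + 4 + 6 + 1 + 2 + 3 = 34 weeks.
After the second batch: Gamma(34 + 205, 13 + 34) = Gamma(239, 47).
The posterior predictive for a window of length T is Negative Binomial with variance T·α'·(β'+T)/β'² = 7·239·54/2209 = 90342/2209.

90342/2209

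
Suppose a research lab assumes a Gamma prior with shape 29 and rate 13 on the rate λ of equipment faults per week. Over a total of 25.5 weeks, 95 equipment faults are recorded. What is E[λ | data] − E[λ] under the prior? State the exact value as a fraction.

991/1001

Total count 95 over total exposure 25.5 weeks.
Conjugate update: add total count to the shape and total exposure to the rate, giving Gamma(124, 77/2).
Posterior mean = 124/(77/2) = 248/77; prior mean = 29/13 = 29/13. Difference = 248/77 − 29/13 = 991/1001.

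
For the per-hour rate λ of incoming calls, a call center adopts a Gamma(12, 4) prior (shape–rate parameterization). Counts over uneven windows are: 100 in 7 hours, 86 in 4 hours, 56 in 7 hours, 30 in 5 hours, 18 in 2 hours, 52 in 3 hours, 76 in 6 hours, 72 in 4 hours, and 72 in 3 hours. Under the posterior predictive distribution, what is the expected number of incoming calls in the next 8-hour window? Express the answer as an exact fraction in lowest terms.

Total count: 100 + 86 + 56 + 30 + 18 + 52 + 76 + 72 + 72 = 562.
Total exposure: 7 + 4 + 7 + 5 + 2 + 3 + 6 + 4 + 3 = 41 hours.
Posterior: α' = 12 + 562 = 574, β' = 4 + 41 = 45.
Predictive mean over an 8-hour window = T·E[λ|data] = 8·574/45 = 4592/45.

4592/45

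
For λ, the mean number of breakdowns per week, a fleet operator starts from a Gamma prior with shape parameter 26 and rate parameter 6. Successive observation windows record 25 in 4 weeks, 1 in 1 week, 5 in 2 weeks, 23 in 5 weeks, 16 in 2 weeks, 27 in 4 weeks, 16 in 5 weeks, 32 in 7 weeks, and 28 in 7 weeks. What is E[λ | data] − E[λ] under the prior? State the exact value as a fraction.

38/129

Total count: 25 + 1 + 5 + 23 + 16 + 27 + 16 + 32 + 28 = 173.
Total exposure: 4 + 1 + 2 + 5 + 2 + 4 + 5 + 7 + 7 = 37 weeks.
Conjugate update: add total count to the shape and total exposure to the rate, giving Gamma(199, 43).
Posterior mean = 199/43 = 199/43; prior mean = 26/6 = 13/3. Difference = 199/43 − 13/3 = 38/129.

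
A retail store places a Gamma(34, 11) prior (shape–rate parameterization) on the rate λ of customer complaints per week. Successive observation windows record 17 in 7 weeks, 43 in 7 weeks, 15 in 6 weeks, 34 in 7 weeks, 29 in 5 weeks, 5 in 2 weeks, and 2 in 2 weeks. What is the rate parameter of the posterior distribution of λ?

Total count: 17 + 43 + 15 + 34 + 29 + 5 + 2 = 145.
Total exposure: 7 + 7 + 6 + 7 + 5 + 2 + 2 = 36 weeks.
By Gamma–Poisson conjugacy, the posterior is Gamma(α + Σx, β + Σt) = Gamma(34 + 145, 11 + 36) = Gamma(179, 47).

47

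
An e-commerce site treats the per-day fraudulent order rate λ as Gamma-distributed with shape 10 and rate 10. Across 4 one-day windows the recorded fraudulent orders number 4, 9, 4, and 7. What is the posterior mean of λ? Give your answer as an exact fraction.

17/7

Total count: 4 + 9 + 4 + 7 = 24.
Total exposure: 4 days.
Conjugate update: add total count to the shape and total exposure to the rate, giving Gamma(34, 14).
Posterior mean = α'/β' = 34/14 = 17/7.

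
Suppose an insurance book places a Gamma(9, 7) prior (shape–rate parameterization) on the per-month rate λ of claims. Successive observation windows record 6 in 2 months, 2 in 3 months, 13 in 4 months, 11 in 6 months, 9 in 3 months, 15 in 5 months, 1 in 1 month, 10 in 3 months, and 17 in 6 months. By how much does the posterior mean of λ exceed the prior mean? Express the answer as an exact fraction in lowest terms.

291/280

Total count: 6 + 2 + 13 + 11 + 9 + 15 + 1 + 10 + 17 = 84.
Total exposure: 2 + 3 + 4 + 6 + 3 + 5 + 1 + 3 + 6 = 33 months.
By Gamma–Poisson conjugacy, the posterior is Gamma(α + Σx, β + Σt) = Gamma(9 + 84, 7 + 33) = Gamma(93, 40).
Posterior mean = 93/40 = 93/40; prior mean = 9/7 = 9/7. Difference = 93/40 − 9/7 = 291/280.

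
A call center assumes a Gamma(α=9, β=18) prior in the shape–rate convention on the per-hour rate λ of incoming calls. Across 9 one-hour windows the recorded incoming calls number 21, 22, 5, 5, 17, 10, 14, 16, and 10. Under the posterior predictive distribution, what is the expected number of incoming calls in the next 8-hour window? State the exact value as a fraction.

344/9

Total count: 21 + 22 + 5 + 5 + 17 + 10 + 14 + 16 + 10 = 120.
Total exposure: 9 hours.
Conjugate update: add total count to the shape and total exposure to the rate, giving Gamma(129, 27).
Predictive mean over an 8-hour window = T·E[λ|data] = 8·129/27 = 344/9.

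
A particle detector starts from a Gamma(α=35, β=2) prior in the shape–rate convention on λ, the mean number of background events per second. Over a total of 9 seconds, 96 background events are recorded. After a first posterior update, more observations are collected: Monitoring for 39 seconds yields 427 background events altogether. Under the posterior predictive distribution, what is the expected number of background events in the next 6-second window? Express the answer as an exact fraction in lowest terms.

1674/25

Total count 96 over total exposure 9 seconds.
After the first batch: Gamma(35 + 96, 2 + 9) = Gamma(131, 11).
Total count 427 over total exposure 39 seconds.
After the second batch: Gamma(131 + 427, 11 + 39) = Gamma(558, 50).
Predictive mean over a 6-second window = T·E[λ|data] = 6·558/50 = 1674/25.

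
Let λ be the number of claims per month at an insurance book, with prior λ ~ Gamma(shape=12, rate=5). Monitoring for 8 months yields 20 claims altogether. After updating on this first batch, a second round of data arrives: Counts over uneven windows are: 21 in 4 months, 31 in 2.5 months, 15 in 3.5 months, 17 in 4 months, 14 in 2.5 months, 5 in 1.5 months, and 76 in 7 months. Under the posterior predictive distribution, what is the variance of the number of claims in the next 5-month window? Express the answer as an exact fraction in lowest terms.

Total count 20 over total exposure 8 months.
After the first batch: Gamma(12 + 20, 5 + 8) = Gamma(32, 13).
Total count: 21 + 31 + 15 + 17 + 14 + 5 + 76 = 179.
Total exposure: 4 + 2.5 + 3.5 + 4 + 2.5 + 1.5 + 7 = 25 months.
After the second batch: Gamma(32 + 179, 13 + 25) = Gamma(211, 38).
The posterior predictive for a window of length T is Negative Binomial with variance T·α'·(β'+T)/β'² = 5·211·43/1444 = 45365/1444.

45365/1444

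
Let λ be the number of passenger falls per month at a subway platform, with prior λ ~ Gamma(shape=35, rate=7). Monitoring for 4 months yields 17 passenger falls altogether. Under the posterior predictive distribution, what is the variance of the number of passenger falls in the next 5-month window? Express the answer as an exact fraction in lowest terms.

Total count 17 over total exposure 4 months.
By Gamma–Poisson conjugacy, the posterior is Gamma(α + Σx, β + Σt) = Gamma(35 + 17, 7 + 4) = Gamma(52, 11).
The posterior predictive for a window of length T is Negative Binomial with variance T·α'·(β'+T)/β'² = 5·52·16/121 = 4160/121.

4160/121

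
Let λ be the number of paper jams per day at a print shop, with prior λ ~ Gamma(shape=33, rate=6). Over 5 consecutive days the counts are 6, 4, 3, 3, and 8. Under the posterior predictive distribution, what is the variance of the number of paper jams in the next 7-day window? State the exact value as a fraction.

7182/121

Total count: 6 + 4 + 3 + 3 + 8 = 24.
Total exposure: 5 days.
Conjugate update: add total count to the shape and total exposure to the rate, giving Gamma(57, 11).
The posterior predictive for a window of length T is Negative Binomial with variance T·α'·(β'+T)/β'² = 7·57·18/121 = 7182/121.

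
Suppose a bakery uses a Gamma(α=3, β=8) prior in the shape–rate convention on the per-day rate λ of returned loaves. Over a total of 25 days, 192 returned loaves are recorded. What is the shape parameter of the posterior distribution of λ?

195

Total count 192 over total exposure 25 days.
Gamma(α, β) with Poisson data over total exposure Σt gives posterior Gamma(α+Σx, β+Σt) = Gamma(195, 33).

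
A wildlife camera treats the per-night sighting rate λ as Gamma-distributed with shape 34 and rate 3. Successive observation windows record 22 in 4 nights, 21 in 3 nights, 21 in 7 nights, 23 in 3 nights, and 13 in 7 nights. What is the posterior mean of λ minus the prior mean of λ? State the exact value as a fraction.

Total count: 22 + 21 + 21 + 23 + 13 = 100.
Total exposure: 4 + 3 + 7 + 3 + 7 = 24 nights.
Posterior: α' = 34 + 100 = 134, β' = 3 + 24 = 27.
Posterior mean = 134/27 = 134/27; prior mean = 34/3 = 34/3. Difference = 134/27 − 34/3 = -172/27.

-172/27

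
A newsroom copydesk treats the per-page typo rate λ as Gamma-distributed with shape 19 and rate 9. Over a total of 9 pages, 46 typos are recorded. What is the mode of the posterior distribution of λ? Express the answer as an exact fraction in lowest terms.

Total count 46 over total exposure 9 pages.
Gamma(α, β) with Poisson data over total exposure Σt gives posterior Gamma(α+Σx, β+Σt) = Gamma(65, 18).
Posterior mode = (α'−1)/β' = 64/18 = 32/9.

32/9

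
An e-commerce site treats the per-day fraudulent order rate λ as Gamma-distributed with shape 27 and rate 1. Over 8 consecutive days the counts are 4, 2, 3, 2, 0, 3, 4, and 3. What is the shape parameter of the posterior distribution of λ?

48

Total count: 4 + 2 + 3 + 2 + 0 + 3 + 4 + 3 = 21.
Total exposure: 8 days.
Posterior: α' = 27 + 21 = 48, β' = 1 + 8 = 9.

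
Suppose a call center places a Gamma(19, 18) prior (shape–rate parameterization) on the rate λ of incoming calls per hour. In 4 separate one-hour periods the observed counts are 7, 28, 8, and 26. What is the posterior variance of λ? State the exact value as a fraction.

2/11

Total count: 7 + 28 + 8 + 26 = 69.
Total exposure: 4 hours.
By Gamma–Poisson conjugacy, the posterior is Gamma(α + Σx, β + Σt) = Gamma(19 + 69, 18 + 4) = Gamma(88, 22).
Posterior variance = α'/β'² = 88/484 = 2/11.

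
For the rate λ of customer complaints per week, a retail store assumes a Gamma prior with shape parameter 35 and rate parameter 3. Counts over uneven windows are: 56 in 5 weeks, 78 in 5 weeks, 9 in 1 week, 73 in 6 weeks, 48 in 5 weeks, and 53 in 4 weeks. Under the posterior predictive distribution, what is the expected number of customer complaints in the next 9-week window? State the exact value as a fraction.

Total count: 56 + 78 + 9 + 73 + 48 + 53 = 317.
Total exposure: 5 + 5 + 1 + 6 + 5 + 4 = 26 weeks.
Gamma(α, β) with Poisson data over total exposure Σt gives posterior Gamma(α+Σx, β+Σt) = Gamma(352, 29).
Predictive mean over a 9-week window = T·E[λ|data] = 9·352/29 = 3168/29.

3168/29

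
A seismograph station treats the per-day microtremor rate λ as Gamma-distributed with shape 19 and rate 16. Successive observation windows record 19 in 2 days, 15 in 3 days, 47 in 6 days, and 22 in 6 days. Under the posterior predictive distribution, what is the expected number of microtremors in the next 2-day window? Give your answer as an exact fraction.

Total count: 19 + 15 + 47 + 22 = 103.
Total exposure: 2 + 3 + 6 + 6 = 17 days.
Posterior: α' = 19 + 103 = 122, β' = 16 + 17 = 33.
Predictive mean over a 2-day window = T·E[λ|data] = 2·122/33 = 244/33.

244/33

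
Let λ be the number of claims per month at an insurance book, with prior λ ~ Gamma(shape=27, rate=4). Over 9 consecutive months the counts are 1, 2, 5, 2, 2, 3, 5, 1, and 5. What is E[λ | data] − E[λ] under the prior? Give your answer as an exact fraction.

-139/52

Total count: 1 + 2 + 5 + 2 + 2 + 3 + 5 + 1 + 5 = 26.
Total exposure: 9 months.
The Gamma prior is conjugate for the Poisson rate, so λ | data ~ Gamma(27+26, 4+9) = Gamma(53, 13).
Posterior mean = 53/13 = 53/13; prior mean = 27/4 = 27/4. Difference = 53/13 − 27/4 = -139/52.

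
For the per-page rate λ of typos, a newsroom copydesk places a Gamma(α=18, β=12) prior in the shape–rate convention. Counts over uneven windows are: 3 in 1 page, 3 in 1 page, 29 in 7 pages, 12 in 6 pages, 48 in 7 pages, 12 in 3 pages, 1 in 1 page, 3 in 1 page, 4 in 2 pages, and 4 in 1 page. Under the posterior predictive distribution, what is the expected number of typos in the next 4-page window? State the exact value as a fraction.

Total count: 3 + 3 + 29 + 12 + 48 + 12 + 1 + 3 + 4 + 4 = 119.
Total exposure: 1 + 1 + 7 + 6 + 7 + 3 + 1 + 1 + 2 + 1 = 30 pages.
Gamma(α, β) with Poisson data over total exposure Σt gives posterior Gamma(α+Σx, β+Σt) = Gamma(137, 42).
Predictive mean over a 4-page window = T·E[λ|data] = 4·137/42 = 274/21.

274/21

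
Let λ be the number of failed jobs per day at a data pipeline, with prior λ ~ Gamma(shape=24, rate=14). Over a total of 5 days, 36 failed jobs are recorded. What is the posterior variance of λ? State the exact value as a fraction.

60/361

Total count 36 over total exposure 5 days.
The Gamma prior is conjugate for the Poisson rate, so λ | data ~ Gamma(24+36, 14+5) = Gamma(60, 19).
Posterior variance = α'/β'² = 60/361.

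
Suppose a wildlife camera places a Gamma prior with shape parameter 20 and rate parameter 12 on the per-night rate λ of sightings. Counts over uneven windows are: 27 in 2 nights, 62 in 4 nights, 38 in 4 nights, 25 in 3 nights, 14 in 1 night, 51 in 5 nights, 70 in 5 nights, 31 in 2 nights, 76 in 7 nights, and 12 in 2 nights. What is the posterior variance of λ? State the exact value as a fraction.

Total count: 27 + 62 + 38 + 25 + 14 + 51 + 70 + 31 + 76 + 12 = 406.
Total exposure: 2 + 4 + 4 + 3 + 1 + 5 + 5 + 2 + 7 + 2 = 35 nights.
Gamma(α, β) with Poisson data over total exposure Σt gives posterior Gamma(α+Σx, β+Σt) = Gamma(426, 47).
Posterior variance = α'/β'² = 426/2209.

426/2209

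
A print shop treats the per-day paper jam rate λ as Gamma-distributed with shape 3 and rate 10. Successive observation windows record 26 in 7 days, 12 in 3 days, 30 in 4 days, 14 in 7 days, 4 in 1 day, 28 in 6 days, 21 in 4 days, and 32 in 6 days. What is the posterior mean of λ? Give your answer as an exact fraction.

Total count: 26 + 12 + 30 + 14 + 4 + 28 + 21 + 32 = 167.
Total exposure: 7 + 3 + 4 + 7 + 1 + 6 + 4 + 6 = 38 days.
The Gamma prior is conjugate for the Poisson rate, so λ | data ~ Gamma(3+167, 10+38) = Gamma(170, 48).
Posterior mean = α'/β' = 170/48 = 85/24.

85/24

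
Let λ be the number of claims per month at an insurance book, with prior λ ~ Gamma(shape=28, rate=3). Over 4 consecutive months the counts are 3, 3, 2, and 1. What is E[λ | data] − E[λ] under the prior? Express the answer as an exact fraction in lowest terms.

Total count: 3 + 3 + 2 + 1 = 9.
Total exposure: 4 months.
By Gamma–Poisson conjugacy, the posterior is Gamma(α + Σx, β + Σt) = Gamma(28 + 9, 3 + 4) = Gamma(37, 7).
Posterior mean = 37/7 = 37/7; prior mean = 28/3 = 28/3. Difference = 37/7 − 28/3 = -85/21.

-85/21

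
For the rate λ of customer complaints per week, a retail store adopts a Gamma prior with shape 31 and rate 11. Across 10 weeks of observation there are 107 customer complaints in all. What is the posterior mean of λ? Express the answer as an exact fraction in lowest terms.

46/7

Total count 107 over total exposure 10 weeks.
Gamma(α, β) with Poisson data over total exposure Σt gives posterior Gamma(α+Σx, β+Σt) = Gamma(138, 21).
Posterior mean = α'/β' = 138/21 = 46/7.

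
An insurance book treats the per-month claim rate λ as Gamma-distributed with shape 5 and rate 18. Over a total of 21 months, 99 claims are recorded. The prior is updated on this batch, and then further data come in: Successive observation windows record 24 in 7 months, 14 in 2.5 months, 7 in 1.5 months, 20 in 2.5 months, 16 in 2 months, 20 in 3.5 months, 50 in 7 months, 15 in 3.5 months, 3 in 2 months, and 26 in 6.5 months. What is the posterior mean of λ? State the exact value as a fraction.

299/77

Total count 99 over total exposure 21 months.
After the first batch: Gamma(5 + 99, 18 + 21) = Gamma(104, 39).
Total count: 24 + 14 + 7 + 20 + 16 + 20 + 50 + 15 + 3 + 26 = 195.
Total exposure: 7 + 2.5 + 1.5 + 2.5 + 2 + 3.5 + 7 + 3.5 + 2 + 6.5 = 38 months.
After the second batch: Gamma(104 + 195, 39 + 38) = Gamma(299, 77).
Posterior mean = α'/β' = 299/77.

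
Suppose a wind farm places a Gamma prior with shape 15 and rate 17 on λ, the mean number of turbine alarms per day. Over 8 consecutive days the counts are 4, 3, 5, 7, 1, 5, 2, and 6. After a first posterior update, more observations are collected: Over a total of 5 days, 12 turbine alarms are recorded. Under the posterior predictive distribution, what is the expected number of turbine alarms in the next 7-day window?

14

Total count: 4 + 3 + 5 + 7 + 1 + 5 + 2 + 6 = 33.
Total exposure: 8 days.
After the first batch: Gamma(15 + 33, 17 + 8) = Gamma(48, 25).
Total count 12 over total exposure 5 days.
After the second batch: Gamma(48 + 12, 25 + 5) = Gamma(60, 30).
Predictive mean over a 7-day window = T·E[λ|data] = 7·60/30 = 14.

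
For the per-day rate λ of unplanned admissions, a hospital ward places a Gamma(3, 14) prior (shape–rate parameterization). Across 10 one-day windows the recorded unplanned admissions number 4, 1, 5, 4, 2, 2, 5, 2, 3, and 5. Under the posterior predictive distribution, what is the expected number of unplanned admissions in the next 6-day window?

9

Total count: 4 + 1 + 5 + 4 + 2 + 2 + 5 + 2 + 3 + 5 = 33.
Total exposure: 10 days.
Conjugate update: add total count to the shape and total exposure to the rate, giving Gamma(36, 24).
Predictive mean over a 6-day window = T·E[λ|data] = 6·36/24 = 9.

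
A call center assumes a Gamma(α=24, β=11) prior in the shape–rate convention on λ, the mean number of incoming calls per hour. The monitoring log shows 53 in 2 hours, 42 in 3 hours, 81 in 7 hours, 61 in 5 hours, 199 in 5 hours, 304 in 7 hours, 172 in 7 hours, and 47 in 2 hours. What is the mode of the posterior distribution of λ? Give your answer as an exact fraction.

Total count: 53 + 42 + 81 + 61 + 199 + 304 + 172 + 47 = 959.
Total exposure: 2 + 3 + 7 + 5 + 5 + 7 + 7 + 2 = 38 hours.
The Gamma prior is conjugate for the Poisson rate, so λ | data ~ Gamma(24+959, 11+38) = Gamma(983, 49).
Posterior mode = (α'−1)/β' = 982/49.

982/49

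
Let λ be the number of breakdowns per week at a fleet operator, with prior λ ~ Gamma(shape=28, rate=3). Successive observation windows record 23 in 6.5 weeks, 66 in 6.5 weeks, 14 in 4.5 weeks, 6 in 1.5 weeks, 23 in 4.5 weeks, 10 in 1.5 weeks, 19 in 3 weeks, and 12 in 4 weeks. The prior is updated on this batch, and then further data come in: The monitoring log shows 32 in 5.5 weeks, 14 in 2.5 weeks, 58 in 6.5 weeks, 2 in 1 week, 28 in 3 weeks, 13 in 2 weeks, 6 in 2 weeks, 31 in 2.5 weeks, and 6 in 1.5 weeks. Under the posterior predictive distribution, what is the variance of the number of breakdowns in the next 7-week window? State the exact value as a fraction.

Total count: 23 + 66 + 14 + 6 + 23 + 10 + 19 + 12 = 173.
Total exposure: 6.5 + 6.5 + 4.5 + 1.5 + 4.5 + 1.5 + 3 + 4 = 32 weeks.
After the first batch: Gamma(28 + 173, 3 + 32) = Gamma(201, 35).
Total count: 32 + 14 + 58 + 2 + 28 + 13 + 6 + 31 + 6 = 190.
Total exposure: 5.5 + 2.5 + 6.5 + 1 + 3 + 2 + 2 + 2.5 + 1.5 = 26.5 weeks.
After the second batch: Gamma(201 + 190, 35 + 26.5) = Gamma(391, 123/2).
The posterior predictive for a window of length T is Negative Binomial with variance T·α'·(β'+T)/β'² = 7·391·(137/2)/(15129/4) = 749938/15129.

749938/15129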